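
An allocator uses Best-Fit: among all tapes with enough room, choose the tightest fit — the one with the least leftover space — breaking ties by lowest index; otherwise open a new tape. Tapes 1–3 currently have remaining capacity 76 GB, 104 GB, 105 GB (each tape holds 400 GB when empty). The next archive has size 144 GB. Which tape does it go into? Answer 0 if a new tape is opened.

No tape has ≥ 144 GB free, so a new tape is opened.

0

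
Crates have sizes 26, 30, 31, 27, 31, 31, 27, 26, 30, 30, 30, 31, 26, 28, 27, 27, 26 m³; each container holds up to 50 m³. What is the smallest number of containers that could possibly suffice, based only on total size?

10 containers

Total size = 26 + 30 + 31 + 27 + 31 + 31 + 27 + 26 + 30 + 30 + 30 + 31 + 26 + 28 + 27 + 27 + 26 = 484 m³.
⌈484 / 50⌉ = 10.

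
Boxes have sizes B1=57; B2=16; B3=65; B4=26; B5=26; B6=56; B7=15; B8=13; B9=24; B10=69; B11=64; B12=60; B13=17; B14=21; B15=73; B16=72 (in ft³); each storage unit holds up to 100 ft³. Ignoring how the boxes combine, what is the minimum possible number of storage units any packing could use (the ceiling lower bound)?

7

Total size = 57 + 16 + 65 + 26 + 26 + 56 + 15 + 13 + 24 + 69 + 64 + 60 + 17 + 21 + 73 + 72 = 674 ft³.
⌈674 / 100⌉ = 7.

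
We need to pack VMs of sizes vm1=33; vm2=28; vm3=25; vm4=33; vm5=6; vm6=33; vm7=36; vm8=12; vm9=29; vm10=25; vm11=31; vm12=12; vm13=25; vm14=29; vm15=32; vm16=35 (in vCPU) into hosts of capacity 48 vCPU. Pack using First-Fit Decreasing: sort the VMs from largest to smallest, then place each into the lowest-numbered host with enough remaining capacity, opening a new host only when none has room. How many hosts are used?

13

Sorted descending: 36, 35, 33, 33, 33, 32, 31, 29, 29, 28, 25, 25, 25, 12, 12, 6.
Put 36 vCPU in host 1; 12 vCPU remain.
Put 35 vCPU in host 2; 13 vCPU remain.
Put 33 vCPU in host 3; 15 vCPU remain.
Put 33 vCPU in host 4; 15 vCPU remain.
Put 33 vCPU in host 5; 15 vCPU remain.
Put 32 vCPU in host 6; 16 vCPU remain.
Put 31 vCPU in host 7; 17 vCPU remain.
Put 29 vCPU in host 8; 19 vCPU remain.
Put 29 vCPU in host 9; 19 vCPU remain.
Put 28 vCPU in host 10; 20 vCPU remain.
Put 25 vCPU in host 11; 23 vCPU remain.
Put 25 vCPU in host 12; 23 vCPU remain.
Put 25 vCPU in host 13; 23 vCPU remain.
Put 12 vCPU in host 1; 0 vCPU remain.
Put 12 vCPU in host 2; 1 vCPU remain.
Put 6 vCPU in host 3; 9 vCPU remain.
Final hosts: [36,12] [35,12] [33,6] [33] [33] [32] [31] [29] [29] [28] [25] [25] [25].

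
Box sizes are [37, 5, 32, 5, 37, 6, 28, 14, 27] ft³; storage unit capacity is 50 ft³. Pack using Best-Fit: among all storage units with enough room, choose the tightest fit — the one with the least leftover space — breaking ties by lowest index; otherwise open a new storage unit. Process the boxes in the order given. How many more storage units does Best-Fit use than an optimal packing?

0

Best-Fit: [37,5,5] [32,14] [37,6] [28] [27] → 5 storage units.
5 boxes exceed 25 ft³ (half the capacity), and no two of those can share a storage unit, so at least 5 storage units are needed.
So 5 is already optimal.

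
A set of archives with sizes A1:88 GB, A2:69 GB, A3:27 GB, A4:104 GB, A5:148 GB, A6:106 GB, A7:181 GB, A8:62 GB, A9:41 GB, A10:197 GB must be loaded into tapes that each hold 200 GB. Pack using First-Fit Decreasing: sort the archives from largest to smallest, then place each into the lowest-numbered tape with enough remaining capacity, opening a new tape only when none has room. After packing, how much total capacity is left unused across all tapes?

177

Sorted descending: 197, 181, 148, 106, 104, 88, 69, 62, 41, 27.
Put 197 GB in tape 1; 3 GB remain.
Put 181 GB in tape 2; 19 GB remain.
Put 148 GB in tape 3; 52 GB remain.
Put 106 GB in tape 4; 94 GB remain.
Put 104 GB in tape 5; 96 GB remain.
Put 88 GB in tape 4; 6 GB remain.
Put 69 GB in tape 5; 27 GB remain.
Put 62 GB in tape 6; 138 GB remain.
Put 41 GB in tape 3; 11 GB remain.
Put 27 GB in tape 5; 0 GB remain.
6 tapes × 200 GB = 1200 GB; used 1023 GB; unused 177 GB.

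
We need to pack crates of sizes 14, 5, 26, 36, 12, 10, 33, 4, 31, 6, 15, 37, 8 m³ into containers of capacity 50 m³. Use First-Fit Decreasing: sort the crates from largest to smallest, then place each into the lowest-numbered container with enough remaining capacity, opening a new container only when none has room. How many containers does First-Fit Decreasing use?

5

Sorted descending: 37, 36, 33, 31, 26, 15, 14, 12, 10, 8, 6, 5, 4.
Put 37 m³ in container 1; 13 m³ remain.
Put 36 m³ in container 2; 14 m³ remain.
Put 33 m³ in container 3; 17 m³ remain.
Put 31 m³ in container 4; 19 m³ remain.
Put 26 m³ in container 5; 24 m³ remain.
Put 15 m³ in container 3; 2 m³ remain.
Put 14 m³ in container 2; 0 m³ remain.
Put 12 m³ in container 1; 1 m³ remain.
Put 10 m³ in container 4; 9 m³ remain.
Put 8 m³ in container 4; 1 m³ remain.
Put 6 m³ in container 5; 18 m³ remain.
Put 5 m³ in container 5; 13 m³ remain.
Put 4 m³ in container 5; 9 m³ remain.
Final containers: [37,12] [36,14] [33,15] [31,10,8] [26,6,5,4].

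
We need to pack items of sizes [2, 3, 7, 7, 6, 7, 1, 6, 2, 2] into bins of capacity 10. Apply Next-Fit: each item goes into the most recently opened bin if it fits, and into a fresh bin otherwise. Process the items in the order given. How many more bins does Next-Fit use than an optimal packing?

Next-Fit: [2,3] [7] [7] [6] [7,1] [6,2,2] → 6 bins.
Total size 43; any packing needs at least ⌈43/10⌉ = 5 bins.
An optimal packing achieves that bound: [7,3] [7,2,1] [7,2] [6,2] [6] → 5 bins.
Excess: 6 − 5 = 1.

1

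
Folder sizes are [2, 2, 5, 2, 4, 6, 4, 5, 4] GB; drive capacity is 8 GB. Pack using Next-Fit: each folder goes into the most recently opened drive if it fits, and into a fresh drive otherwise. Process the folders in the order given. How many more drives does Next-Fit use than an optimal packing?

2

Next-Fit: [2,2] [5,2] [4] [6] [4] [5] [4] → 7 drives.
Total size 34 GB; any packing needs at least ⌈34/8⌉ = 5 drives.
An optimal packing achieves that bound: [6,2] [5,2] [5,2] [4,4] [4] → 5 drives.
Excess: 7 − 5 = 2.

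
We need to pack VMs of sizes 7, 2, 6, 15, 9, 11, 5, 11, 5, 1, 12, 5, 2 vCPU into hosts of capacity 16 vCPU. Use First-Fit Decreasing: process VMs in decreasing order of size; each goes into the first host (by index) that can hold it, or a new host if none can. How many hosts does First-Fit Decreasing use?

Sorted descending: 15, 12, 11, 11, 9, 7, 6, 5, 5, 5, 2, 2, 1.
host 1: place 15 vCPU, 1 vCPU left
host 2: place 12 vCPU, 4 vCPU left
host 3: place 11 vCPU, 5 vCPU left
host 4: place 11 vCPU, 5 vCPU left
host 5: place 9 vCPU, 7 vCPU left
host 5: place 7 vCPU, 0 vCPU left
host 6: place 6 vCPU, 10 vCPU left
host 3: place 5 vCPU, 0 vCPU left
host 4: place 5 vCPU, 0 vCPU left
host 6: place 5 vCPU, 5 vCPU left
host 2: place 2 vCPU, 2 vCPU left
host 2: place 2 vCPU, 0 vCPU left
host 1: place 1 vCPU, 0 vCPU left
Final hosts: [15,1] [12,2,2] [11,5] [11,5] [9,7] [6,5].

6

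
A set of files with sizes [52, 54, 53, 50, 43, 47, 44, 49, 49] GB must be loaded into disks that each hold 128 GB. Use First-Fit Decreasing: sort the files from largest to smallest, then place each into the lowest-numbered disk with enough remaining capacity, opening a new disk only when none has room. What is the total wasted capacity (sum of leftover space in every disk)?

199

Sorted descending: 54, 53, 52, 50, 49, 49, 47, 44, 43.
Put 54 GB in disk 1; 74 GB remain.
Put 53 GB in disk 1; 21 GB remain.
Put 52 GB in disk 2; 76 GB remain.
Put 50 GB in disk 2; 26 GB remain.
Put 49 GB in disk 3; 79 GB remain.
Put 49 GB in disk 3; 30 GB remain.
Put 47 GB in disk 4; 81 GB remain.
Put 44 GB in disk 4; 37 GB remain.
Put 43 GB in disk 5; 85 GB remain.
5 disks × 128 GB = 640 GB; used 441 GB; unused 199 GB.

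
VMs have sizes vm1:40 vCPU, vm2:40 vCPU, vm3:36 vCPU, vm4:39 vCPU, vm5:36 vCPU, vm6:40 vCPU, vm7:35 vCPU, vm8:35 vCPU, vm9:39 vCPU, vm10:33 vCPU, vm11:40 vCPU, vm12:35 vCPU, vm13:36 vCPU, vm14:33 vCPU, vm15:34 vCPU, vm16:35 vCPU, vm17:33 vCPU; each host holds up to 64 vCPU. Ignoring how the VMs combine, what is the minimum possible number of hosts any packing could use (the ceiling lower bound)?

10 hosts

Total size = 40 + 40 + 36 + 39 + 36 + 40 + 35 + 35 + 39 + 33 + 40 + 35 + 36 + 33 + 34 + 35 + 33 = 619 vCPU.
⌈619 / 64⌉ = 10.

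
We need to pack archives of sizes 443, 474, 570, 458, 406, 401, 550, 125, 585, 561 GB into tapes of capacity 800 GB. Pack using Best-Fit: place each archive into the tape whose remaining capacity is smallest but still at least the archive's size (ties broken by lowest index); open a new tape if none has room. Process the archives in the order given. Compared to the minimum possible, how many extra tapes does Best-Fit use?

0

Best-Fit: [443] [474] [570,125] [458] [406] [401] [550] [585] [561] → 9 tapes.
9 archives exceed 400 GB (half the capacity), and no two of those can share a tape, so at least 9 tapes are needed.
So 9 is already optimal.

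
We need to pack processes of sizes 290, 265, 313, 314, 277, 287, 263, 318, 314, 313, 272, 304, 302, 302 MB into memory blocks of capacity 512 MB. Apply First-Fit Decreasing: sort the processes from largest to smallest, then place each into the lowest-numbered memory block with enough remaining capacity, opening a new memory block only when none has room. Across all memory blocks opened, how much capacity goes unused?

3034

Sorted descending: 318, 314, 314, 313, 313, 304, 302, 302, 290, 287, 277, 272, 265, 263.
memory block 1: place 318 MB, 194 MB left
memory block 2: place 314 MB, 198 MB left
memory block 3: place 314 MB, 198 MB left
memory block 4: place 313 MB, 199 MB left
memory block 5: place 313 MB, 199 MB left
memory block 6: place 304 MB, 208 MB left
memory block 7: place 302 MB, 210 MB left
memory block 8: place 302 MB, 210 MB left
memory block 9: place 290 MB, 222 MB left
memory block 10: place 287 MB, 225 MB left
memory block 11: place 277 MB, 235 MB left
memory block 12: place 272 MB, 240 MB left
memory block 13: place 265 MB, 247 MB left
memory block 14: place 263 MB, 249 MB left
14 memory blocks × 512 MB = 7168 MB; used 4134 MB; unused 3034 MB.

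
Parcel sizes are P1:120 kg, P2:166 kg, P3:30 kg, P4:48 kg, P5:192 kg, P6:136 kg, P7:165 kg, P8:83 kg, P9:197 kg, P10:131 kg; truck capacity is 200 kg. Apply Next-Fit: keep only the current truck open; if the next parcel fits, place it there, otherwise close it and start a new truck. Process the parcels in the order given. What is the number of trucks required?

truck 1: place P1 (120 kg), 80 kg left
truck 2: place P2 (166 kg), 34 kg left
truck 2: place P3 (30 kg), 4 kg left
truck 3: place P4 (48 kg), 152 kg left
truck 4: place P5 (192 kg), 8 kg left
truck 5: place P6 (136 kg), 64 kg left
truck 6: place P7 (165 kg), 35 kg left
truck 7: place P8 (83 kg), 117 kg left
truck 8: place P9 (197 kg), 3 kg left
truck 9: place P10 (131 kg), 69 kg left

9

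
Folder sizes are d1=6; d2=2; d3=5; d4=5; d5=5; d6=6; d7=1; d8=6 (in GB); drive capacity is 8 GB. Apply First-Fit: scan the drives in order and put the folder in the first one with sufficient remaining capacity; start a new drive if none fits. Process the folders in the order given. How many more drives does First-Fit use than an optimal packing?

First-Fit: [6,2] [5,1] [5] [5] [6] [6] → 6 drives.
6 folders exceed 4 GB (half the capacity), and no two of those can share a drive, so at least 6 drives are needed.
So 6 is already optimal.

0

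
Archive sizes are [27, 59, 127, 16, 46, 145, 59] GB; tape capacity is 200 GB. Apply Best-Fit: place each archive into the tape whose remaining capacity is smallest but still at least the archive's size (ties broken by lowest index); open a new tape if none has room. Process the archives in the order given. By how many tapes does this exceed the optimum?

Best-Fit: [27,59,59] [127,16,46] [145] → 3 tapes.
Total size 479 GB; any packing needs at least ⌈479/200⌉ = 3 tapes.
So 3 is already optimal.

0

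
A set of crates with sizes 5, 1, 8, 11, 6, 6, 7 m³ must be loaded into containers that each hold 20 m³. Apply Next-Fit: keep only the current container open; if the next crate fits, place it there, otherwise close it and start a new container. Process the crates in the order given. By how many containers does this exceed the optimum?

0

Next-Fit: [5,1,8] [11,6] [6,7] → 3 containers.
Total size 44 m³; any packing needs at least ⌈44/20⌉ = 3 containers.
So 3 is already optimal.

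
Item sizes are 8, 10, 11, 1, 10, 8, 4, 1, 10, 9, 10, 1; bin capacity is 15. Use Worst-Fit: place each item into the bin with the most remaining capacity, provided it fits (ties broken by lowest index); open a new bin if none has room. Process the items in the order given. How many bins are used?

Put 8 in bin 1; 7 remain.
Put 10 in bin 2; 5 remain.
Put 11 in bin 3; 4 remain.
Put 1 in bin 1; 6 remain.
Put 10 in bin 4; 5 remain.
Put 8 in bin 5; 7 remain.
Put 4 in bin 5; 3 remain.
Put 1 in bin 1; 5 remain.
Put 10 in bin 6; 5 remain.
Put 9 in bin 7; 6 remain.
Put 10 in bin 8; 5 remain.
Put 1 in bin 7; 5 remain.

8 bins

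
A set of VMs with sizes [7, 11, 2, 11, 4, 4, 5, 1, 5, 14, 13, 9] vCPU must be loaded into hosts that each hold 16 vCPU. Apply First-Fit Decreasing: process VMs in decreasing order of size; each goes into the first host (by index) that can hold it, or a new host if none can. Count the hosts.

6 hosts

Sorted descending: 14, 13, 11, 11, 9, 7, 5, 5, 4, 4, 2, 1.
host 1: place 14 vCPU, 2 vCPU left
host 2: place 13 vCPU, 3 vCPU left
host 3: place 11 vCPU, 5 vCPU left
host 4: place 11 vCPU, 5 vCPU left
host 5: place 9 vCPU, 7 vCPU left
host 5: place 7 vCPU, 0 vCPU left
host 3: place 5 vCPU, 0 vCPU left
host 4: place 5 vCPU, 0 vCPU left
host 6: place 4 vCPU, 12 vCPU left
host 6: place 4 vCPU, 8 vCPU left
host 1: place 2 vCPU, 0 vCPU left
host 2: place 1 vCPU, 2 vCPU left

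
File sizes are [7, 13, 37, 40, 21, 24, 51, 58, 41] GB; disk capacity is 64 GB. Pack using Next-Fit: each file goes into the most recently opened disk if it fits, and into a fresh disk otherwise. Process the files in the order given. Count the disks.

6

7 GB → disk 1 (remaining 57 GB)
13 GB → disk 1 (remaining 44 GB)
37 GB → disk 1 (remaining 7 GB)
40 GB → disk 2 (remaining 24 GB)
21 GB → disk 2 (remaining 3 GB)
24 GB → disk 3 (remaining 40 GB)
51 GB → disk 4 (remaining 13 GB)
58 GB → disk 5 (remaining 6 GB)
41 GB → disk 6 (remaining 23 GB)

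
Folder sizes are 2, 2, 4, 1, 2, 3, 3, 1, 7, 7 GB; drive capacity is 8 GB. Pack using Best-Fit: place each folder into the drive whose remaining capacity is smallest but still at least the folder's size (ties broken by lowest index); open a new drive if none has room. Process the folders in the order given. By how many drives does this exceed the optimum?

Best-Fit: [2,2,4] [1,2,3,1] [3] [7] [7] → 5 drives.
Total size 32 GB; any packing needs at least ⌈32/8⌉ = 4 drives.
An optimal packing achieves that bound: [7,1] [7,1] [4,2,2] [3,3,2] → 4 drives.
Excess: 5 − 4 = 1.

1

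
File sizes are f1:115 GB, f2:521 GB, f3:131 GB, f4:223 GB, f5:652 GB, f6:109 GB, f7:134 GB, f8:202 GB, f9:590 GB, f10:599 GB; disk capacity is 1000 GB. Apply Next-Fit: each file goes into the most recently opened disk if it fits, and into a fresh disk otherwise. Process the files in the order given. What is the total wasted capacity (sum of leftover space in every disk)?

724

disk 1: place f1 (115 GB), 885 GB left
disk 1: place f2 (521 GB), 364 GB left
disk 1: place f3 (131 GB), 233 GB left
disk 1: place f4 (223 GB), 10 GB left
disk 2: place f5 (652 GB), 348 GB left
disk 2: place f6 (109 GB), 239 GB left
disk 2: place f7 (134 GB), 105 GB left
disk 3: place f8 (202 GB), 798 GB left
disk 3: place f9 (590 GB), 208 GB left
disk 4: place f10 (599 GB), 401 GB left
4 disks × 1000 GB = 4000 GB; used 3276 GB; unused 724 GB.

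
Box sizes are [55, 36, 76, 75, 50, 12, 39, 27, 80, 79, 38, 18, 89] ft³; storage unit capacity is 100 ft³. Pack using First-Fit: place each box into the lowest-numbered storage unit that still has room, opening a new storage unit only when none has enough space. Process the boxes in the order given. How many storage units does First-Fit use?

55 ft³ → storage unit 1 (remaining 45 ft³)
36 ft³ → storage unit 1 (remaining 9 ft³)
76 ft³ → storage unit 2 (remaining 24 ft³)
75 ft³ → storage unit 3 (remaining 25 ft³)
50 ft³ → storage unit 4 (remaining 50 ft³)
12 ft³ → storage unit 2 (remaining 12 ft³)
39 ft³ → storage unit 4 (remaining 11 ft³)
27 ft³ → storage unit 5 (remaining 73 ft³)
80 ft³ → storage unit 6 (remaining 20 ft³)
79 ft³ → storage unit 7 (remaining 21 ft³)
38 ft³ → storage unit 5 (remaining 35 ft³)
18 ft³ → storage unit 3 (remaining 7 ft³)
89 ft³ → storage unit 8 (remaining 11 ft³)

8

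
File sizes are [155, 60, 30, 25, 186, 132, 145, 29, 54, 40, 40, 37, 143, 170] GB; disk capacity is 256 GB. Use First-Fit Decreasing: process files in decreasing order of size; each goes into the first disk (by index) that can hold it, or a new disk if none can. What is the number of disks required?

6 disks

Sorted descending: 186, 170, 155, 145, 143, 132, 60, 54, 40, 40, 37, 30, 29, 25.
186 GB → disk 1 (remaining 70 GB)
170 GB → disk 2 (remaining 86 GB)
155 GB → disk 3 (remaining 101 GB)
145 GB → disk 4 (remaining 111 GB)
143 GB → disk 5 (remaining 113 GB)
132 GB → disk 6 (remaining 124 GB)
60 GB → disk 1 (remaining 10 GB)
54 GB → disk 2 (remaining 32 GB)
40 GB → disk 3 (remaining 61 GB)
40 GB → disk 3 (remaining 21 GB)
37 GB → disk 4 (remaining 74 GB)
30 GB → disk 2 (remaining 2 GB)
29 GB → disk 4 (remaining 45 GB)
25 GB → disk 4 (remaining 20 GB)
Final disks: [186,60] [170,54,30] [155,40,40] [145,37,29,25] [143] [132].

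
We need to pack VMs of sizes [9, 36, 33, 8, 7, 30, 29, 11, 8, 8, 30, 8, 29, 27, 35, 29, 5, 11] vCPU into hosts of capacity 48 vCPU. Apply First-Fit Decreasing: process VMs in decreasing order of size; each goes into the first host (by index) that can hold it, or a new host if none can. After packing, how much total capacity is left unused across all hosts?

79

Sorted descending: 36, 35, 33, 30, 30, 29, 29, 29, 27, 11, 11, 9, 8, 8, 8, 8, 7, 5.
36 vCPU → host 1 (remaining 12 vCPU)
35 vCPU → host 2 (remaining 13 vCPU)
33 vCPU → host 3 (remaining 15 vCPU)
30 vCPU → host 4 (remaining 18 vCPU)
30 vCPU → host 5 (remaining 18 vCPU)
29 vCPU → host 6 (remaining 19 vCPU)
29 vCPU → host 7 (remaining 19 vCPU)
29 vCPU → host 8 (remaining 19 vCPU)
27 vCPU → host 9 (remaining 21 vCPU)
11 vCPU → host 1 (remaining 1 vCPU)
11 vCPU → host 2 (remaining 2 vCPU)
9 vCPU → host 3 (remaining 6 vCPU)
8 vCPU → host 4 (remaining 10 vCPU)
8 vCPU → host 4 (remaining 2 vCPU)
8 vCPU → host 5 (remaining 10 vCPU)
8 vCPU → host 5 (remaining 2 vCPU)
7 vCPU → host 6 (remaining 12 vCPU)
5 vCPU → host 3 (remaining 1 vCPU)
9 hosts × 48 vCPU = 432 vCPU; used 353 vCPU; unused 79 vCPU.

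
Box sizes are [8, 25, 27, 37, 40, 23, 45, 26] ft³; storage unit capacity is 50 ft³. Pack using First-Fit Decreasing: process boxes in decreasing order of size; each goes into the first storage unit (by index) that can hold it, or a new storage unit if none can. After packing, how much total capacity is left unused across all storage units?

69

Sorted descending: 45, 40, 37, 27, 26, 25, 23, 8.
storage unit 1: place 45 ft³, 5 ft³ left
storage unit 2: place 40 ft³, 10 ft³ left
storage unit 3: place 37 ft³, 13 ft³ left
storage unit 4: place 27 ft³, 23 ft³ left
storage unit 5: place 26 ft³, 24 ft³ left
storage unit 6: place 25 ft³, 25 ft³ left
storage unit 4: place 23 ft³, 0 ft³ left
storage unit 2: place 8 ft³, 2 ft³ left
6 storage units × 50 ft³ = 300 ft³; used 231 ft³; unused 69 ft³.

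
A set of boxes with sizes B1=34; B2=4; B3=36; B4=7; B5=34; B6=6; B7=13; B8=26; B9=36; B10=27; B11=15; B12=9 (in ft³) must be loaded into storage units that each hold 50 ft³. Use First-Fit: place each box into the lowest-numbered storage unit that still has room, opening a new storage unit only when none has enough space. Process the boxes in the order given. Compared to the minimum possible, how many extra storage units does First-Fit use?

First-Fit: [34,4,7] [36,6] [34,13] [26,15,9] [36] [27] → 6 storage units.
6 boxes exceed 25 ft³ (half the capacity), and no two of those can share a storage unit, so at least 6 storage units are needed.
So 6 is already optimal.

0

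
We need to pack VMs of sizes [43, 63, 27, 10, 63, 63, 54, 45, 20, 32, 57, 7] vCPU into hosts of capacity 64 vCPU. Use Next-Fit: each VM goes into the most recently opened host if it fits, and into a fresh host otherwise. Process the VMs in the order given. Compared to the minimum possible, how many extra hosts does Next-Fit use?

1

Next-Fit: [43] [63] [27,10] [63] [63] [54] [45] [20,32] [57,7] → 9 hosts.
Total size 484 vCPU; any packing needs at least ⌈484/64⌉ = 8 hosts.
An optimal packing achieves that bound: [63] [63] [63] [57,7] [54,10] [45] [43,20] [32,27] → 8 hosts.
Excess: 9 − 8 = 1.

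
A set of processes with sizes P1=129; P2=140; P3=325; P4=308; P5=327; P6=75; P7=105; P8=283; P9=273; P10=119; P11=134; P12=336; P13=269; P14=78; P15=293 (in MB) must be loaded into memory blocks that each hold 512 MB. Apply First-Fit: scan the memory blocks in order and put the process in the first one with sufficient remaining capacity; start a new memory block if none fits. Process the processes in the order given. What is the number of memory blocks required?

Put P1 (129 MB) in memory block 1; 383 MB remain.
Put P2 (140 MB) in memory block 1; 243 MB remain.
Put P3 (325 MB) in memory block 2; 187 MB remain.
Put P4 (308 MB) in memory block 3; 204 MB remain.
Put P5 (327 MB) in memory block 4; 185 MB remain.
Put P6 (75 MB) in memory block 1; 168 MB remain.
Put P7 (105 MB) in memory block 1; 63 MB remain.
Put P8 (283 MB) in memory block 5; 229 MB remain.
Put P9 (273 MB) in memory block 6; 239 MB remain.
Put P10 (119 MB) in memory block 2; 68 MB remain.
Put P11 (134 MB) in memory block 3; 70 MB remain.
Put P12 (336 MB) in memory block 7; 176 MB remain.
Put P13 (269 MB) in memory block 8; 243 MB remain.
Put P14 (78 MB) in memory block 4; 107 MB remain.
Put P15 (293 MB) in memory block 9; 219 MB remain.

9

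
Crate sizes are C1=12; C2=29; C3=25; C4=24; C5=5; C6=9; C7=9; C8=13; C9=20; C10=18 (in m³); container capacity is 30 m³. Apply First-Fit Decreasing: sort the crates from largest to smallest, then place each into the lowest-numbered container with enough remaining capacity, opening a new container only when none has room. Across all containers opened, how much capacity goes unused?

16

Sorted descending: 29, 25, 24, 20, 18, 13, 12, 9, 9, 5.
Put 29 m³ in container 1; 1 m³ remain.
Put 25 m³ in container 2; 5 m³ remain.
Put 24 m³ in container 3; 6 m³ remain.
Put 20 m³ in container 4; 10 m³ remain.
Put 18 m³ in container 5; 12 m³ remain.
Put 13 m³ in container 6; 17 m³ remain.
Put 12 m³ in container 5; 0 m³ remain.
Put 9 m³ in container 4; 1 m³ remain.
Put 9 m³ in container 6; 8 m³ remain.
Put 5 m³ in container 2; 0 m³ remain.
6 containers × 30 m³ = 180 m³; used 164 m³; unused 16 m³.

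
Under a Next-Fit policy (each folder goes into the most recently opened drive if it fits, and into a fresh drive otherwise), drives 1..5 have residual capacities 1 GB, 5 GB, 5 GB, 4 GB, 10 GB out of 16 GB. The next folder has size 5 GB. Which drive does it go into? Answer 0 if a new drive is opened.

Next-Fit only looks at drive 5, which has 10 GB free.
5 GB fits there.

5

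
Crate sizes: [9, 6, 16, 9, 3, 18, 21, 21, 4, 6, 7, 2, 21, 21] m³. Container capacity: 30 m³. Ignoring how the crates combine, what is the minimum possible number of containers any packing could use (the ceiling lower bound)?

6

Total size = 9 + 6 + 16 + 9 + 3 + 18 + 21 + 21 + 4 + 6 + 7 + 2 + 21 + 21 = 164 m³.
⌈164 / 30⌉ = 6.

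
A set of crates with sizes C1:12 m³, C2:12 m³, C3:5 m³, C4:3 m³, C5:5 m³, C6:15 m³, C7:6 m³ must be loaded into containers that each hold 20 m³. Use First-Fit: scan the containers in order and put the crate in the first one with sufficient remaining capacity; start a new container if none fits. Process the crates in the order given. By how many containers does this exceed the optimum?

1

First-Fit: [12,5,3] [12,5] [15] [6] → 4 containers.
Total size 58 m³; any packing needs at least ⌈58/20⌉ = 3 containers.
An optimal packing achieves that bound: [15,5] [12,6] [12,5,3] → 3 containers.
Excess: 4 − 3 = 1.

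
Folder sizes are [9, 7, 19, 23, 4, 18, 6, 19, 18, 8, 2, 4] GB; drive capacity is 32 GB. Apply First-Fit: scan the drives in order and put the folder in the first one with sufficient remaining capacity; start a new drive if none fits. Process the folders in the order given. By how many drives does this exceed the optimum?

1

First-Fit: [9,7,4,6,2,4] [19,8] [23] [18] [19] [18] → 6 drives.
Total size 137 GB; any packing needs at least ⌈137/32⌉ = 5 drives.
An optimal packing achieves that bound: [23,9] [19,8,4] [19,7,6] [18,4,2] [18] → 5 drives.
Excess: 6 − 5 = 1.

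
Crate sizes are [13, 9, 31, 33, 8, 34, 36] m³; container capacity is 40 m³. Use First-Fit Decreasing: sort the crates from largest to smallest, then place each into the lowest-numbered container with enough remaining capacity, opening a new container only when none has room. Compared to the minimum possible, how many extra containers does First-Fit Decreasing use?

First-Fit Decreasing: [36] [34] [33] [31,9] [13,8] → 5 containers.
Total size 164 m³; any packing needs at least ⌈164/40⌉ = 5 containers.
So 5 is already optimal.

0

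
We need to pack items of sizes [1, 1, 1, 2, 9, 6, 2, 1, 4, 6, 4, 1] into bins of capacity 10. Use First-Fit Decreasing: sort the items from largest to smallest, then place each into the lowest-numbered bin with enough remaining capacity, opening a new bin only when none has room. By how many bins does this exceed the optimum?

0

First-Fit Decreasing: [9,1] [6,4] [6,4] [2,2,1,1,1,1] → 4 bins.
Total size 38; any packing needs at least ⌈38/10⌉ = 4 bins.
So 4 is already optimal.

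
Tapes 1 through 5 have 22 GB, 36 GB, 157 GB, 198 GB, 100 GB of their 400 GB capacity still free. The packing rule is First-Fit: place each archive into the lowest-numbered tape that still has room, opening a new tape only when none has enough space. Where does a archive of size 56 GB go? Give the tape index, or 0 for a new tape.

Tapes with room: tape 3 (157 GB), tape 4 (198 GB), tape 5 (100 GB).
The first with room is tape 3.

3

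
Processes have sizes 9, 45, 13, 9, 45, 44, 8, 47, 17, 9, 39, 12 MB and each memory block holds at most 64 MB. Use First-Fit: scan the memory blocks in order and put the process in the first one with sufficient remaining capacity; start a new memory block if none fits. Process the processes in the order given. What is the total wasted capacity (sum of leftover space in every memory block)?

23

memory block 1: place 9 MB, 55 MB left
memory block 1: place 45 MB, 10 MB left
memory block 2: place 13 MB, 51 MB left
memory block 1: place 9 MB, 1 MB left
memory block 2: place 45 MB, 6 MB left
memory block 3: place 44 MB, 20 MB left
memory block 3: place 8 MB, 12 MB left
memory block 4: place 47 MB, 17 MB left
memory block 4: place 17 MB, 0 MB left
memory block 3: place 9 MB, 3 MB left
memory block 5: place 39 MB, 25 MB left
memory block 5: place 12 MB, 13 MB left
5 memory blocks × 64 MB = 320 MB; used 297 MB; unused 23 MB.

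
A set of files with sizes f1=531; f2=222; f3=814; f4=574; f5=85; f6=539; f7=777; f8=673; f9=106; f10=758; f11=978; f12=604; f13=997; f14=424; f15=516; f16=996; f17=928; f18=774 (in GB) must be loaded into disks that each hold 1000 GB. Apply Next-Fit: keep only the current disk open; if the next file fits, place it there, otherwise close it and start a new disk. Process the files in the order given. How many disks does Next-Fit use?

disk 1: place f1 (531 GB), 469 GB left
disk 1: place f2 (222 GB), 247 GB left
disk 2: place f3 (814 GB), 186 GB left
disk 3: place f4 (574 GB), 426 GB left
disk 3: place f5 (85 GB), 341 GB left
disk 4: place f6 (539 GB), 461 GB left
disk 5: place f7 (777 GB), 223 GB left
disk 6: place f8 (673 GB), 327 GB left
disk 6: place f9 (106 GB), 221 GB left
disk 7: place f10 (758 GB), 242 GB left
disk 8: place f11 (978 GB), 22 GB left
disk 9: place f12 (604 GB), 396 GB left
disk 10: place f13 (997 GB), 3 GB left
disk 11: place f14 (424 GB), 576 GB left
disk 11: place f15 (516 GB), 60 GB left
disk 12: place f16 (996 GB), 4 GB left
disk 13: place f17 (928 GB), 72 GB left
disk 14: place f18 (774 GB), 226 GB left
Final disks: [531,222] [814] [574,85] [539] [777] [673,106] [758] [978] [604] [997] [424,516] [996] [928] [774].

14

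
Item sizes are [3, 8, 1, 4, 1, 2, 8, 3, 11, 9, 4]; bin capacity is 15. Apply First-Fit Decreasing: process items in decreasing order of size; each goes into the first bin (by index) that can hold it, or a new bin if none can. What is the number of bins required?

4 bins

Sorted descending: 11, 9, 8, 8, 4, 4, 3, 3, 2, 1, 1.
11 → bin 1 (remaining 4)
9 → bin 2 (remaining 6)
8 → bin 3 (remaining 7)
8 → bin 4 (remaining 7)
4 → bin 1 (remaining 0)
4 → bin 2 (remaining 2)
3 → bin 3 (remaining 4)
3 → bin 3 (remaining 1)
2 → bin 2 (remaining 0)
1 → bin 3 (remaining 0)
1 → bin 4 (remaining 6)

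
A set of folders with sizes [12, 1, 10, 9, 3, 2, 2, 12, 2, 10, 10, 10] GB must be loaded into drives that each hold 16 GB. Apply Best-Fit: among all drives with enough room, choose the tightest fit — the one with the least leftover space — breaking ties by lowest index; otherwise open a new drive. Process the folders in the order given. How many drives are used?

7

12 GB → drive 1 (remaining 4 GB)
1 GB → drive 1 (remaining 3 GB)
10 GB → drive 2 (remaining 6 GB)
9 GB → drive 3 (remaining 7 GB)
3 GB → drive 1 (remaining 0 GB)
2 GB → drive 2 (remaining 4 GB)
2 GB → drive 2 (remaining 2 GB)
12 GB → drive 4 (remaining 4 GB)
2 GB → drive 2 (remaining 0 GB)
10 GB → drive 5 (remaining 6 GB)
10 GB → drive 6 (remaining 6 GB)
10 GB → drive 7 (remaining 6 GB)
Final drives: [12,1,3] [10,2,2,2] [9] [12] [10] [10] [10].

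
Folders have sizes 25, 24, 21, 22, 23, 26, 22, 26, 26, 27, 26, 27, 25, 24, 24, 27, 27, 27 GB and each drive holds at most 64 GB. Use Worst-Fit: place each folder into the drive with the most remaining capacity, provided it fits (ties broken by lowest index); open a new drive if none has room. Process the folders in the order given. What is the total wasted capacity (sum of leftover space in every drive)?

127

25 GB → drive 1 (remaining 39 GB)
24 GB → drive 1 (remaining 15 GB)
21 GB → drive 2 (remaining 43 GB)
22 GB → drive 2 (remaining 21 GB)
23 GB → drive 3 (remaining 41 GB)
26 GB → drive 3 (remaining 15 GB)
22 GB → drive 4 (remaining 42 GB)
26 GB → drive 4 (remaining 16 GB)
26 GB → drive 5 (remaining 38 GB)
27 GB → drive 5 (remaining 11 GB)
26 GB → drive 6 (remaining 38 GB)
27 GB → drive 6 (remaining 11 GB)
25 GB → drive 7 (remaining 39 GB)
24 GB → drive 7 (remaining 15 GB)
24 GB → drive 8 (remaining 40 GB)
27 GB → drive 8 (remaining 13 GB)
27 GB → drive 9 (remaining 37 GB)
27 GB → drive 9 (remaining 10 GB)
9 drives × 64 GB = 576 GB; used 449 GB; unused 127 GB.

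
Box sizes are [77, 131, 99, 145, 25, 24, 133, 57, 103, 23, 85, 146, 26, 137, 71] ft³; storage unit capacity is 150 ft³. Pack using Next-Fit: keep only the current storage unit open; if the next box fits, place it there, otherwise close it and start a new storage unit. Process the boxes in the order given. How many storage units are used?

13

Put 77 ft³ in storage unit 1; 73 ft³ remain.
Put 131 ft³ in storage unit 2; 19 ft³ remain.
Put 99 ft³ in storage unit 3; 51 ft³ remain.
Put 145 ft³ in storage unit 4; 5 ft³ remain.
Put 25 ft³ in storage unit 5; 125 ft³ remain.
Put 24 ft³ in storage unit 5; 101 ft³ remain.
Put 133 ft³ in storage unit 6; 17 ft³ remain.
Put 57 ft³ in storage unit 7; 93 ft³ remain.
Put 103 ft³ in storage unit 8; 47 ft³ remain.
Put 23 ft³ in storage unit 8; 24 ft³ remain.
Put 85 ft³ in storage unit 9; 65 ft³ remain.
Put 146 ft³ in storage unit 10; 4 ft³ remain.
Put 26 ft³ in storage unit 11; 124 ft³ remain.
Put 137 ft³ in storage unit 12; 13 ft³ remain.
Put 71 ft³ in storage unit 13; 79 ft³ remain.
Final storage units: [77] [131] [99] [145] [25,24] [133] [57] [103,23] [85] [146] [26] [137] [71].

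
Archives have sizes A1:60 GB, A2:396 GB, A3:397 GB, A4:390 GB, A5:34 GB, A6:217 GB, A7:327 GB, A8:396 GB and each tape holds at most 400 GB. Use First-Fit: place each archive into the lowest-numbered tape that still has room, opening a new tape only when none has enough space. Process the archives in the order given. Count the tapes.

6

A1 (60 GB) → tape 1 (remaining 340 GB)
A2 (396 GB) → tape 2 (remaining 4 GB)
A3 (397 GB) → tape 3 (remaining 3 GB)
A4 (390 GB) → tape 4 (remaining 10 GB)
A5 (34 GB) → tape 1 (remaining 306 GB)
A6 (217 GB) → tape 1 (remaining 89 GB)
A7 (327 GB) → tape 5 (remaining 73 GB)
A8 (396 GB) → tape 6 (remaining 4 GB)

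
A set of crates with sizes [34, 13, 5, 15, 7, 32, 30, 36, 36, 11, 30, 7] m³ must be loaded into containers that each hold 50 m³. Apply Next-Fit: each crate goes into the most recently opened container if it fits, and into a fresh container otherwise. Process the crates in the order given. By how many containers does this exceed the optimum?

Next-Fit: [34,13] [5,15,7] [32] [30] [36] [36,11] [30,7] → 7 containers.
Total size 256 m³; any packing needs at least ⌈256/50⌉ = 6 containers.
An optimal packing achieves that bound: [36,13] [36,11] [34,15] [32,7,7] [30,5] [30] → 6 containers.
Excess: 7 − 6 = 1.

1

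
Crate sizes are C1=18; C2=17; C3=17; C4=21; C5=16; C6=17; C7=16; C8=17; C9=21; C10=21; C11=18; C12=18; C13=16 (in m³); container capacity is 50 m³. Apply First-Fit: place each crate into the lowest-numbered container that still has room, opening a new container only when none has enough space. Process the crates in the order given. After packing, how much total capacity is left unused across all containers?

67

container 1: place C1 (18 m³), 32 m³ left
container 1: place C2 (17 m³), 15 m³ left
container 2: place C3 (17 m³), 33 m³ left
container 2: place C4 (21 m³), 12 m³ left
container 3: place C5 (16 m³), 34 m³ left
container 3: place C6 (17 m³), 17 m³ left
container 3: place C7 (16 m³), 1 m³ left
container 4: place C8 (17 m³), 33 m³ left
container 4: place C9 (21 m³), 12 m³ left
container 5: place C10 (21 m³), 29 m³ left
container 5: place C11 (18 m³), 11 m³ left
container 6: place C12 (18 m³), 32 m³ left
container 6: place C13 (16 m³), 16 m³ left
6 containers × 50 m³ = 300 m³; used 233 m³; unused 67 m³.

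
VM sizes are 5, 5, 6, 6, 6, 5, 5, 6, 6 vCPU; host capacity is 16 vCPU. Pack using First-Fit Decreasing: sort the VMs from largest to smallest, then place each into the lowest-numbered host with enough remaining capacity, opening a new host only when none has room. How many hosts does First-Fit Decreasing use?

4 hosts

Sorted descending: 6, 6, 6, 6, 6, 5, 5, 5, 5.
host 1: place 6 vCPU, 10 vCPU left
host 1: place 6 vCPU, 4 vCPU left
host 2: place 6 vCPU, 10 vCPU left
host 2: place 6 vCPU, 4 vCPU left
host 3: place 6 vCPU, 10 vCPU left
host 3: place 5 vCPU, 5 vCPU left
host 3: place 5 vCPU, 0 vCPU left
host 4: place 5 vCPU, 11 vCPU left
host 4: place 5 vCPU, 6 vCPU left
Final hosts: [6,6] [6,6] [6,5,5] [5,5].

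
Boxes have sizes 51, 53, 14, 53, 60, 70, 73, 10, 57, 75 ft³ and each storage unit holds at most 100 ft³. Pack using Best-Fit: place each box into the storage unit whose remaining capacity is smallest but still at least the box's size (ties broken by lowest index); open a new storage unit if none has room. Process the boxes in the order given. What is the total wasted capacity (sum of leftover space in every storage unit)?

51 ft³ → storage unit 1 (remaining 49 ft³)
53 ft³ → storage unit 2 (remaining 47 ft³)
14 ft³ → storage unit 2 (remaining 33 ft³)
53 ft³ → storage unit 3 (remaining 47 ft³)
60 ft³ → storage unit 4 (remaining 40 ft³)
70 ft³ → storage unit 5 (remaining 30 ft³)
73 ft³ → storage unit 6 (remaining 27 ft³)
10 ft³ → storage unit 6 (remaining 17 ft³)
57 ft³ → storage unit 7 (remaining 43 ft³)
75 ft³ → storage unit 8 (remaining 25 ft³)
8 storage units × 100 ft³ = 800 ft³; used 516 ft³; unused 284 ft³.

284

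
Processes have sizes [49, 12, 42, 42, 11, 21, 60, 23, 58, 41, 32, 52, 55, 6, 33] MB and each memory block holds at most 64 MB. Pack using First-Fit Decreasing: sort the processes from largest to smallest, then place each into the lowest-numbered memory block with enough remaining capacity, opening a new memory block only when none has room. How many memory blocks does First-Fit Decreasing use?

10

Sorted descending: 60, 58, 55, 52, 49, 42, 42, 41, 33, 32, 23, 21, 12, 11, 6.
60 MB → memory block 1 (remaining 4 MB)
58 MB → memory block 2 (remaining 6 MB)
55 MB → memory block 3 (remaining 9 MB)
52 MB → memory block 4 (remaining 12 MB)
49 MB → memory block 5 (remaining 15 MB)
42 MB → memory block 6 (remaining 22 MB)
42 MB → memory block 7 (remaining 22 MB)
41 MB → memory block 8 (remaining 23 MB)
33 MB → memory block 9 (remaining 31 MB)
32 MB → memory block 10 (remaining 32 MB)
23 MB → memory block 8 (remaining 0 MB)
21 MB → memory block 6 (remaining 1 MB)
12 MB → memory block 4 (remaining 0 MB)
11 MB → memory block 5 (remaining 4 MB)
6 MB → memory block 2 (remaining 0 MB)
Final memory blocks: [60] [58,6] [55] [52,12] [49,11] [42,21] [42] [41,23] [33] [32].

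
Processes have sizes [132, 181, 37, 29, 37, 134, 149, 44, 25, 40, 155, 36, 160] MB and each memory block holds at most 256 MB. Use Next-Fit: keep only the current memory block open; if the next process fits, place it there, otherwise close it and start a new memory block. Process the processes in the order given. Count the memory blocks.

Put 132 MB in memory block 1; 124 MB remain.
Put 181 MB in memory block 2; 75 MB remain.
Put 37 MB in memory block 2; 38 MB remain.
Put 29 MB in memory block 2; 9 MB remain.
Put 37 MB in memory block 3; 219 MB remain.
Put 134 MB in memory block 3; 85 MB remain.
Put 149 MB in memory block 4; 107 MB remain.
Put 44 MB in memory block 4; 63 MB remain.
Put 25 MB in memory block 4; 38 MB remain.
Put 40 MB in memory block 5; 216 MB remain.
Put 155 MB in memory block 5; 61 MB remain.
Put 36 MB in memory block 5; 25 MB remain.
Put 160 MB in memory block 6; 96 MB remain.

6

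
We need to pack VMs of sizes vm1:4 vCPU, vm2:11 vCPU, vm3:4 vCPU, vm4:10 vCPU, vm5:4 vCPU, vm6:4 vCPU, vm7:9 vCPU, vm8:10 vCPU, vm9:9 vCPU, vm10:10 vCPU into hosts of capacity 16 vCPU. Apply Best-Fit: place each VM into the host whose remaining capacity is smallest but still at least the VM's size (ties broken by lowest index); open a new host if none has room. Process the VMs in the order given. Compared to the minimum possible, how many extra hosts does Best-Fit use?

1

Best-Fit: [4,11] [4,10] [4,4] [9] [10] [9] [10] → 7 hosts.
6 VMs exceed 8 vCPU (half the capacity), and no two of those can share a host, so at least 6 hosts are needed.
An optimal packing achieves that bound: [11,4] [10,4] [10,4] [10,4] [9] [9] → 6 hosts.
Excess: 7 − 6 = 1.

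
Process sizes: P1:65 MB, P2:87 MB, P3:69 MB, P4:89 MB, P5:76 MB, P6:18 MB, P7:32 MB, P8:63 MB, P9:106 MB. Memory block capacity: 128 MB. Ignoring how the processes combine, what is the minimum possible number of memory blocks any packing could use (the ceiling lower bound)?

Total size = 65 + 87 + 69 + 89 + 76 + 18 + 32 + 63 + 106 = 605 MB.
⌈605 / 128⌉ = 5.

5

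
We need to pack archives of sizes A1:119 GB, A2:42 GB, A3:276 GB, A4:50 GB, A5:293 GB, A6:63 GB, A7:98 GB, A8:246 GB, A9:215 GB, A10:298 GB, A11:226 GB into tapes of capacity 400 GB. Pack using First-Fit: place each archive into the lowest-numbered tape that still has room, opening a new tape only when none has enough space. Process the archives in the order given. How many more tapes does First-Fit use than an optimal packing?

1

First-Fit: [119,42,50,63,98] [276] [293] [246] [215] [298] [226] → 7 tapes.
6 archives exceed 200 GB (half the capacity), and no two of those can share a tape, so at least 6 tapes are needed.
An optimal packing achieves that bound: [298,98] [293,63,42] [276,119] [246,50] [226] [215] → 6 tapes.
Excess: 7 − 6 = 1.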